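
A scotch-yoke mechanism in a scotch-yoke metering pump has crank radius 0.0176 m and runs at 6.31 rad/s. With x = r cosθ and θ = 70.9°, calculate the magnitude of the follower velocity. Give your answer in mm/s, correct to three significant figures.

ω = 6.31 rad/s
x = r cosθ ⇒ ẋ = −rω sinθ.
|v| = rω|sinθ| = 0.0176·6.31·|sin 70.9°| = 0.10494 m/s = 104.94 mm/s.

105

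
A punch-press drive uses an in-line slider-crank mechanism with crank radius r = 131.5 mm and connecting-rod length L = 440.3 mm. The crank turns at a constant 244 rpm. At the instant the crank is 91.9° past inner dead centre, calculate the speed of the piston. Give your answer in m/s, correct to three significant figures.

ω = 2π·244/60 = 25.55 rad/s
For an in-line slider-crank, x = r cosθ + √(L² − r² sin²θ), so v = −rω sinθ·[1 + r cosθ/√(L² − r² sin²θ)].
With r = 0.1315 m, L = 0.4403 m, θ = 91.9°: √(L² − r² sin²θ) = 0.42023 m.
v = −0.1315·25.55·0.99945·[1 + 0.1315·-0.03316/0.42023] = -3.3233 m/s.
|v| = 3.3233 m/s.

3.32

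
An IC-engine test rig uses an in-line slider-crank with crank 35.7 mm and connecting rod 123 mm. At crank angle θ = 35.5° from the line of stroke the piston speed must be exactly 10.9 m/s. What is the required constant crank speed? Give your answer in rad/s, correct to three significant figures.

For an in-line slider-crank, |v_piston| = rω|sinθ|·[1 + r cosθ/√(L² − r² sin²θ)].
With r = 0.0357 m, L = 0.123 m, θ = 35.5°: the bracketed kinematic factor |dx/dθ| = 0.025701 m.
ω = v/|dx/dθ| = 10.9/0.025701 = 424.11 rad/s.

424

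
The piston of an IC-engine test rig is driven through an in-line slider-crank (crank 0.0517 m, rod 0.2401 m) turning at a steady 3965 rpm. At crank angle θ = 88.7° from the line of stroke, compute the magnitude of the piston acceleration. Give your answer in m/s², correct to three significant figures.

1760

ω = 2π·3965/60 = 415.2 rad/s
x(θ) = r cosθ + √(L² − r² sin²θ); with ω constant, a = ω²·d²x/dθ².
d²x/dθ² = −r cosθ − r²(cos2θ)/√u − r⁴ sin²2θ/(4u^{3/2}),  u = L² − r² sin²θ = 0.0549765 m².
Substituting r = 0.0517 m, L = 0.2401 m, θ = 88.7°: d²x/dθ² = +0.010215 m.
a = ω²·d²x/dθ² = (415.2)²·(+0.010215) = +1761 m/s²;  |a| = 1761 m/s².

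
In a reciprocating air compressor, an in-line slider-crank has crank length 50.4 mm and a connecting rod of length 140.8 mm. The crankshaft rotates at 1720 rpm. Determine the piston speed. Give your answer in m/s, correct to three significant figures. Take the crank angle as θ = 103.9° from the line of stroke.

ω = 2π·1720/60 = 180.1 rad/s
For an in-line slider-crank, x = r cosθ + √(L² − r² sin²θ), so v = −rω sinθ·[1 + r cosθ/√(L² − r² sin²θ)].
With r = 0.0504 m, L = 0.1408 m, θ = 103.9°: √(L² − r² sin²θ) = 0.13203 m.
v = −0.0504·180.1·0.97072·[1 + 0.0504·-0.24023/0.13203] = -8.004 m/s.
|v| = 8.004 m/s.

8.00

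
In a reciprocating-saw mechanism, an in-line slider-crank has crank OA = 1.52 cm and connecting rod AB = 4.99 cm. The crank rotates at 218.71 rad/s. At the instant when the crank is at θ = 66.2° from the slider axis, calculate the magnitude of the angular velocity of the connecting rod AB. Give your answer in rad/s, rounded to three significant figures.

ω = 218.7 rad/s
The rod makes angle φ with the slider axis where L sinφ = r sinθ; differentiating, L cosφ·φ̇ = r ω cosθ.
L cosφ = √(L² − r² sin²θ) = 0.047923 m.
|ω_rod| = r ω |cosθ| / √(L² − r² sin²θ) = 0.0152·218.7·0.40355/0.047923 = 27.994 rad/s.

28.0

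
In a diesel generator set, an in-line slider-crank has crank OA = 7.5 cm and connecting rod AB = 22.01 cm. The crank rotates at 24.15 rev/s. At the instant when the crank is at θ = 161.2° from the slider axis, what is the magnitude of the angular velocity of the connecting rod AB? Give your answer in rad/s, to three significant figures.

ω = 151.7 rad/s (converted from 24.15 rev/s).
The rod makes angle φ with the slider axis where L sinφ = r sinθ; differentiating, L cosφ·φ̇ = r ω cosθ.
L cosφ = √(L² − r² sin²θ) = 0.21877 m.
|ω_rod| = r ω |cosθ| / √(L² − r² sin²θ) = 0.075·151.7·0.94665/0.21877 = 49.245 rad/s.

49.2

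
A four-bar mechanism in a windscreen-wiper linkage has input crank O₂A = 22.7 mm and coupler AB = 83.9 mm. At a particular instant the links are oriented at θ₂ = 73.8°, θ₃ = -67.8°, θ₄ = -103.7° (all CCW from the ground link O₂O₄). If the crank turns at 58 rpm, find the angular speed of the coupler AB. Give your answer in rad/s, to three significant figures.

0.122

ω₂ = 6.074 rad/s (from 58 rpm).
Differentiating the loop-closure r₂e^{iθ₂}+r₃e^{iθ₃}=r₁+r₄e^{iθ₄} gives r₂ω₂e^{iθ₂}+r₃ω₃e^{iθ₃}=r₄ω₄e^{iθ₄}.
Eliminating the other unknown: ω₃ = r₂ω₂ sin(θ₄−θ₂) / [r₃ sin(θ₃−θ₄)].
Numerator sine = -0.04362; denominator sine = +0.58637.
Result = 0.0227·6.074·(-0.04362) / (0.0839·(+0.58637)) = -0.12224 rad/s; magnitude 0.12224 rad/s.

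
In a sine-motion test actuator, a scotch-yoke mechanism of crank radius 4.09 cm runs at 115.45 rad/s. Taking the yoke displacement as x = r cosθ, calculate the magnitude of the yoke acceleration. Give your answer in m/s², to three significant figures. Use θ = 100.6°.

ω = 115.5 rad/s
x = r cosθ ⇒ ẍ = −rω² cosθ (ω constant).
|a| = rω²|cosθ| = 0.0409·(115.5)²·|cos 100.6°| = 100.28 m/s².

100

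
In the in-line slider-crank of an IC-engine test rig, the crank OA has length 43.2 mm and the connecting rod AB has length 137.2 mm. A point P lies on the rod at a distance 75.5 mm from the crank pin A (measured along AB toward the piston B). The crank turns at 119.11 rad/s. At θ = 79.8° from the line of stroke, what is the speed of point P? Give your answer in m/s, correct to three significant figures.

5.24

ω = 119.1 rad/s.  Crank-pin speed |V_A| = rω = 5.1456 m/s, perpendicular to OA.
Rod angle: sinφ = −(r/L) sinθ ⇒ φ = -18.053°; ω_rod = −rω cosθ/√(L²−r²sin²θ) = -6.9853 rad/s.
V_P = V_A + ω_rod × AP, with AP = 0.0755 m along the rod.
Components: V_Px = −rω sinθ − a·ω_rod·sinφ = -5.2277 m/s;  V_Py = rω cosθ + a·ω_rod·cosφ = +0.40977 m/s.
|V_P| = √(V_Px² + V_Py²) = 5.2437 m/s.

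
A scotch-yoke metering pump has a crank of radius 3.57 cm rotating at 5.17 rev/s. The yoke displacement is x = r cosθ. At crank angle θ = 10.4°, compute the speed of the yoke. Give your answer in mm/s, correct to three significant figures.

ω = 32.48 rad/s (from 5.17 rev/s).
x = r cosθ ⇒ ẋ = −rω sinθ.
|v| = rω|sinθ| = 0.0357·32.48·|sin 10.4°| = 0.20934 m/s = 209.34 mm/s.

209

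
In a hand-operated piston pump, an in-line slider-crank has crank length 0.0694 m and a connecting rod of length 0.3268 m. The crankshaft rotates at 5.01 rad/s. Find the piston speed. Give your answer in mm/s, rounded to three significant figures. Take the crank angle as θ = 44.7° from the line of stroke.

282

ω = 5.01 rad/s
For an in-line slider-crank, x = r cosθ + √(L² − r² sin²θ), so v = −rω sinθ·[1 + r cosθ/√(L² − r² sin²θ)].
With r = 0.0694 m, L = 0.3268 m, θ = 44.7°: √(L² − r² sin²θ) = 0.32313 m.
v = −0.0694·5.01·0.70339·[1 + 0.0694·0.71080/0.32313] = -0.2819 m/s.
|v| = 0.2819 m/s = 281.9 mm/s.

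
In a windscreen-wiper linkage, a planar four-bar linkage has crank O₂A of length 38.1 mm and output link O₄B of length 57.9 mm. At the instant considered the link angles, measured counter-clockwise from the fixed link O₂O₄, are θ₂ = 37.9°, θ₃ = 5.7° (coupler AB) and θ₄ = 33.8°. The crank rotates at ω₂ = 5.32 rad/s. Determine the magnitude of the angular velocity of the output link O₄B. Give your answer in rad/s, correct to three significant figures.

ω₂ = 5.32 rad/s
Differentiating the loop-closure r₂e^{iθ₂}+r₃e^{iθ₃}=r₁+r₄e^{iθ₄} gives r₂ω₂e^{iθ₂}+r₃ω₃e^{iθ₃}=r₄ω₄e^{iθ₄}.
Eliminating the other unknown: ω₄ = r₂ω₂ sin(θ₂−θ₃) / [r₄ sin(θ₄−θ₃)].
Numerator sine = +0.53288; denominator sine = +0.47101.
Result = 0.0381·5.32·(+0.53288) / (0.0579·(+0.47101)) = +3.9605 rad/s; magnitude 3.9605 rad/s.

3.96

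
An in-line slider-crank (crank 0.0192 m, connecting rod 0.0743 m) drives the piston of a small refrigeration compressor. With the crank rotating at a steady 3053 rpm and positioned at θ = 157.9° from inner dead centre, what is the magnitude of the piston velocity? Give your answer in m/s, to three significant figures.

ω = 2π·3053/60 = 319.7 rad/s
For an in-line slider-crank, x = r cosθ + √(L² − r² sin²θ), so v = −rω sinθ·[1 + r cosθ/√(L² − r² sin²θ)].
With r = 0.0192 m, L = 0.0743 m, θ = 157.9°: √(L² − r² sin²θ) = 0.073948 m.
v = −0.0192·319.7·0.37622·[1 + 0.0192·-0.92653/0.073948] = -1.7539 m/s.
|v| = 1.7539 m/s.

1.75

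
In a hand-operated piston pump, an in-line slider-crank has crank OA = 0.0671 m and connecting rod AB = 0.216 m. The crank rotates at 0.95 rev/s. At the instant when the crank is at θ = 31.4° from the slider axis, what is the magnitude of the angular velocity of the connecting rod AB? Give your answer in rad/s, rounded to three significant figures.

ω = 5.969 rad/s (converted from 0.95 rev/s).
The rod makes angle φ with the slider axis where L sinφ = r sinθ; differentiating, L cosφ·φ̇ = r ω cosθ.
L cosφ = √(L² − r² sin²θ) = 0.21315 m.
|ω_rod| = r ω |cosθ| / √(L² − r² sin²θ) = 0.0671·5.969·0.85355/0.21315 = 1.6039 rad/s.

1.60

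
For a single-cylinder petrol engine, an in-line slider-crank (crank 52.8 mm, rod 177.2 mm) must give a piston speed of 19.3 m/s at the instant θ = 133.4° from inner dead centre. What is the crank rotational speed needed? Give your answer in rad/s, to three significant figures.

637

For an in-line slider-crank, |v_piston| = rω|sinθ|·[1 + r cosθ/√(L² − r² sin²θ)].
With r = 0.0528 m, L = 0.1772 m, θ = 133.4°: the bracketed kinematic factor |dx/dθ| = 0.030318 m.
ω = v/|dx/dθ| = 19.3/0.030318 = 636.58 rad/s.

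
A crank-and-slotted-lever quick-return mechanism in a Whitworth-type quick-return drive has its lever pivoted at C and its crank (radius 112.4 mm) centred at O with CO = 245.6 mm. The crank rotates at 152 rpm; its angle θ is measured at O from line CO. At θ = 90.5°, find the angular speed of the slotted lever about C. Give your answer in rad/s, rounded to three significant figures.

2.72

ω = 15.92 rad/s (from 152 rpm).
Crank pin A relative to C: A = (d + r cosθ, r sinθ); lever angle φ = atan2(r sinθ, d + r cosθ).
Differentiating tanφ: φ̇ = rω(d cosθ + r)/(d² + r² + 2dr cosθ).
d² + r² + 2dr cosθ = |CA|² = 0.0724713 m²;  d cosθ + r = +0.11026 m.
|ω_lever| = |0.1124·15.92·+0.11026| / 0.0724713 = 2.7219 rad/s.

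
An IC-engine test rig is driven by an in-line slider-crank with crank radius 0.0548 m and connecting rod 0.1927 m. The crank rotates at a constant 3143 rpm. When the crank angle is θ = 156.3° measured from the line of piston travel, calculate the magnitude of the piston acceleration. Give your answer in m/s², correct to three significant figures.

4270

ω = 2π·3143/60 = 329.1 rad/s
x(θ) = r cosθ + √(L² − r² sin²θ); with ω constant, a = ω²·d²x/dθ².
d²x/dθ² = −r cosθ − r²(cos2θ)/√u − r⁴ sin²2θ/(4u^{3/2}),  u = L² − r² sin²θ = 0.0366481 m².
Substituting r = 0.0548 m, L = 0.1927 m, θ = 156.3°: d²x/dθ² = +0.039386 m.
a = ω²·d²x/dθ² = (329.1)²·(+0.039386) = +4266.7 m/s²;  |a| = 4266.7 m/s².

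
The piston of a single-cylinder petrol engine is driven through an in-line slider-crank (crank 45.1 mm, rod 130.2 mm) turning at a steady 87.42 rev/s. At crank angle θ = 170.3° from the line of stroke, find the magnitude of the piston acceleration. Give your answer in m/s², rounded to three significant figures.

ω = 2π·87.4 = 549.3 rad/s
x(θ) = r cosθ + √(L² − r² sin²θ); with ω constant, a = ω²·d²x/dθ².
d²x/dθ² = −r cosθ − r²(cos2θ)/√u − r⁴ sin²2θ/(4u^{3/2}),  u = L² − r² sin²θ = 0.0168943 m².
Substituting r = 0.0451 m, L = 0.1302 m, θ = 170.3°: d²x/dθ² = +0.029643 m.
a = ω²·d²x/dθ² = (549.3)²·(+0.029643) = +8943.4 m/s²;  |a| = 8943.4 m/s².

8940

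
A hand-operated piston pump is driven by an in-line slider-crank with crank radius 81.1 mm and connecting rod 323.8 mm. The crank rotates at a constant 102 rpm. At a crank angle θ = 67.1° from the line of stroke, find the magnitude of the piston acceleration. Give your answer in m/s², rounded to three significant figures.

1.96

ω = 2π·102/60 = 10.68 rad/s
x(θ) = r cosθ + √(L² − r² sin²θ); with ω constant, a = ω²·d²x/dθ².
d²x/dθ² = −r cosθ − r²(cos2θ)/√u − r⁴ sin²2θ/(4u^{3/2}),  u = L² − r² sin²θ = 0.0992651 m².
Substituting r = 0.0811 m, L = 0.3238 m, θ = 67.1°: d²x/dθ² = -0.017182 m.
a = ω²·d²x/dθ² = (10.68)²·(-0.017182) = -1.9603 m/s²;  |a| = 1.9603 m/s².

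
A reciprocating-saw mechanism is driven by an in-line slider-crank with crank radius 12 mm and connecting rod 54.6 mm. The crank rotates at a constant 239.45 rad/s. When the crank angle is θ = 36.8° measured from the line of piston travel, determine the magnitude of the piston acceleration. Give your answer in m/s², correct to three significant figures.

596

ω = 239.4 rad/s
x(θ) = r cosθ + √(L² − r² sin²θ); with ω constant, a = ω²·d²x/dθ².
d²x/dθ² = −r cosθ − r²(cos2θ)/√u − r⁴ sin²2θ/(4u^{3/2}),  u = L² − r² sin²θ = 0.00292949 m².
Substituting r = 0.012 m, L = 0.0546 m, θ = 36.8°: d²x/dθ² = -0.01039 m.
a = ω²·d²x/dθ² = (239.4)²·(-0.01039) = -595.73 m/s²;  |a| = 595.73 m/s².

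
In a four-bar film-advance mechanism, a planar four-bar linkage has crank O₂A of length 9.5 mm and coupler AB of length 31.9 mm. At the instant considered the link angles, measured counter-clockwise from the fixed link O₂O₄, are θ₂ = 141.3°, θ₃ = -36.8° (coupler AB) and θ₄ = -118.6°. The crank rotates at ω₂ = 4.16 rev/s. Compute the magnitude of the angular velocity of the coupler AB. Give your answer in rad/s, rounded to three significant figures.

7.74

ω₂ = 26.14 rad/s (from 4.16 rev/s).
Differentiating the loop-closure r₂e^{iθ₂}+r₃e^{iθ₃}=r₁+r₄e^{iθ₄} gives r₂ω₂e^{iθ₂}+r₃ω₃e^{iθ₃}=r₄ω₄e^{iθ₄}.
Eliminating the other unknown: ω₃ = r₂ω₂ sin(θ₄−θ₂) / [r₃ sin(θ₃−θ₄)].
Numerator sine = +0.98450; denominator sine = +0.98978.
Result = 0.0095·26.14·(+0.98450) / (0.0319·(+0.98978)) = +7.7426 rad/s; magnitude 7.7426 rad/s.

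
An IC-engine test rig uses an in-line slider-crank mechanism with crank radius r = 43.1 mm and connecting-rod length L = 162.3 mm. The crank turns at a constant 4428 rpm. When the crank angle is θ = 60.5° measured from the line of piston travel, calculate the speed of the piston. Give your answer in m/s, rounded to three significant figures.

ω = 2π·4428/60 = 463.7 rad/s
For an in-line slider-crank, x = r cosθ + √(L² − r² sin²θ), so v = −rω sinθ·[1 + r cosθ/√(L² − r² sin²θ)].
With r = 0.0431 m, L = 0.1623 m, θ = 60.5°: √(L² − r² sin²θ) = 0.15791 m.
v = −0.0431·463.7·0.87036·[1 + 0.0431·0.49242/0.15791] = -19.732 m/s.
|v| = 19.732 m/s.

19.7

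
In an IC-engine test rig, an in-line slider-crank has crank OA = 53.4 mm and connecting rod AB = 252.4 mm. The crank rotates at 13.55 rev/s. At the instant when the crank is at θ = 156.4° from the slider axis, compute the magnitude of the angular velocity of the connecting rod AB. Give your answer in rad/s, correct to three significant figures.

16.6

ω = 85.14 rad/s (converted from 13.55 rev/s).
The rod makes angle φ with the slider axis where L sinφ = r sinθ; differentiating, L cosφ·φ̇ = r ω cosθ.
L cosφ = √(L² − r² sin²θ) = 0.25149 m.
|ω_rod| = r ω |cosθ| / √(L² − r² sin²θ) = 0.0534·85.14·0.91636/0.25149 = 16.565 rad/s.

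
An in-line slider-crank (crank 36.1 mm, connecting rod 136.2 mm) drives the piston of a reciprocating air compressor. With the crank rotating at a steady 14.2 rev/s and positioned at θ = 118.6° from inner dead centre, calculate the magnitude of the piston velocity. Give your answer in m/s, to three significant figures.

2.46

ω = 2π·14.2 = 89.22 rad/s
For an in-line slider-crank, x = r cosθ + √(L² − r² sin²θ), so v = −rω sinθ·[1 + r cosθ/√(L² − r² sin²θ)].
With r = 0.0361 m, L = 0.1362 m, θ = 118.6°: √(L² − r² sin²θ) = 0.13246 m.
v = −0.0361·89.22·0.87798·[1 + 0.0361·-0.47869/0.13246] = -2.459 m/s.
|v| = 2.459 m/s.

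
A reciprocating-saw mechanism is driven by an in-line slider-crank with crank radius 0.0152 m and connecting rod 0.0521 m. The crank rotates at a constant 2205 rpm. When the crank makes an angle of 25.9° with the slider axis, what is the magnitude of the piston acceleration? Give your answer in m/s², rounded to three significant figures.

ω = 2π·2205/60 = 230.9 rad/s
x(θ) = r cosθ + √(L² − r² sin²θ); with ω constant, a = ω²·d²x/dθ².
d²x/dθ² = −r cosθ − r²(cos2θ)/√u − r⁴ sin²2θ/(4u^{3/2}),  u = L² − r² sin²θ = 0.00267033 m².
Substituting r = 0.0152 m, L = 0.0521 m, θ = 25.9°: d²x/dθ² = -0.016498 m.
a = ω²·d²x/dθ² = (230.9)²·(-0.016498) = -879.64 m/s²;  |a| = 879.64 m/s².

880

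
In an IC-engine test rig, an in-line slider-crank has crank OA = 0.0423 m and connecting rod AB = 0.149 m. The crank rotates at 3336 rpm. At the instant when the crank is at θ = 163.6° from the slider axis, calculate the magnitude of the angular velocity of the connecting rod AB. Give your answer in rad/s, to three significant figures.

ω = 349.3 rad/s (converted from 3336 rpm).
The rod makes angle φ with the slider axis where L sinφ = r sinθ; differentiating, L cosφ·φ̇ = r ω cosθ.
L cosφ = √(L² − r² sin²θ) = 0.14852 m.
|ω_rod| = r ω |cosθ| / √(L² − r² sin²θ) = 0.0423·349.3·0.95931/0.14852 = 95.449 rad/s.

95.4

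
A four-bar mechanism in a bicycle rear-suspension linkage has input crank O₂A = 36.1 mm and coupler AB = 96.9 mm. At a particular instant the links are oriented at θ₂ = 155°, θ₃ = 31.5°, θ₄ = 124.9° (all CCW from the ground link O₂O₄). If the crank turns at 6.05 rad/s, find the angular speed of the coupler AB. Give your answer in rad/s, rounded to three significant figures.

ω₂ = 6.05 rad/s
Differentiating the loop-closure r₂e^{iθ₂}+r₃e^{iθ₃}=r₁+r₄e^{iθ₄} gives r₂ω₂e^{iθ₂}+r₃ω₃e^{iθ₃}=r₄ω₄e^{iθ₄}.
Eliminating the other unknown: ω₃ = r₂ω₂ sin(θ₄−θ₂) / [r₃ sin(θ₃−θ₄)].
Numerator sine = -0.50151; denominator sine = -0.99824.
Result = 0.0361·6.05·(-0.50151) / (0.0969·(-0.99824)) = +1.1324 rad/s; magnitude 1.1324 rad/s.

1.13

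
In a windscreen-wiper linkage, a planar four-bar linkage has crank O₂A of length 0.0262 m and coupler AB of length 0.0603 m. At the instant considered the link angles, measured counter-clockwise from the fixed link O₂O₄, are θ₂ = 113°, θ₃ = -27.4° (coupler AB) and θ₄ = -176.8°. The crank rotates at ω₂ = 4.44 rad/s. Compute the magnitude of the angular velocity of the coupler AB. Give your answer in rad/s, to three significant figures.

ω₂ = 4.44 rad/s
Differentiating the loop-closure r₂e^{iθ₂}+r₃e^{iθ₃}=r₁+r₄e^{iθ₄} gives r₂ω₂e^{iθ₂}+r₃ω₃e^{iθ₃}=r₄ω₄e^{iθ₄}.
Eliminating the other unknown: ω₃ = r₂ω₂ sin(θ₄−θ₂) / [r₃ sin(θ₃−θ₄)].
Numerator sine = +0.94088; denominator sine = +0.50904.
Result = 0.0262·4.44·(+0.94088) / (0.0603·(+0.50904)) = +3.5657 rad/s; magnitude 3.5657 rad/s.

3.57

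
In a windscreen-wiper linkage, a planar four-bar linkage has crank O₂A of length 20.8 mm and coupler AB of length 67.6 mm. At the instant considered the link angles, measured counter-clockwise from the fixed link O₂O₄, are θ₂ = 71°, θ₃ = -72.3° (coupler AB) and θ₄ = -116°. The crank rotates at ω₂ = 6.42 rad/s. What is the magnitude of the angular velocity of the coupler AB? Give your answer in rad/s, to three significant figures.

0.348

ω₂ = 6.42 rad/s
Differentiating the loop-closure r₂e^{iθ₂}+r₃e^{iθ₃}=r₁+r₄e^{iθ₄} gives r₂ω₂e^{iθ₂}+r₃ω₃e^{iθ₃}=r₄ω₄e^{iθ₄}.
Eliminating the other unknown: ω₃ = r₂ω₂ sin(θ₄−θ₂) / [r₃ sin(θ₃−θ₄)].
Numerator sine = +0.12187; denominator sine = +0.69088.
Result = 0.0208·6.42·(+0.12187) / (0.0676·(+0.69088)) = +0.34845 rad/s; magnitude 0.34845 rad/s.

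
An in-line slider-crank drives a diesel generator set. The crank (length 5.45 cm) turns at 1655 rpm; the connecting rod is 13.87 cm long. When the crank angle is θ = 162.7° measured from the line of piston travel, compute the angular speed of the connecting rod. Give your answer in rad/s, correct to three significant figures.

65.5

ω = 173.3 rad/s (converted from 1655 rpm).
The rod makes angle φ with the slider axis where L sinφ = r sinθ; differentiating, L cosφ·φ̇ = r ω cosθ.
L cosφ = √(L² − r² sin²θ) = 0.13775 m.
|ω_rod| = r ω |cosθ| / √(L² − r² sin²θ) = 0.0545·173.3·0.95476/0.13775 = 65.468 rad/s.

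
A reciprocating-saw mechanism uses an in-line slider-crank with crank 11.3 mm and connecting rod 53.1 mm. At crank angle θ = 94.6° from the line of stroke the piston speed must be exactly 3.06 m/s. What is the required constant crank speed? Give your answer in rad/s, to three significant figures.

277

For an in-line slider-crank, |v_piston| = rω|sinθ|·[1 + r cosθ/√(L² − r² sin²θ)].
With r = 0.0113 m, L = 0.0531 m, θ = 94.6°: the bracketed kinematic factor |dx/dθ| = 0.011067 m.
ω = v/|dx/dθ| = 3.06/0.011067 = 276.5 rad/s.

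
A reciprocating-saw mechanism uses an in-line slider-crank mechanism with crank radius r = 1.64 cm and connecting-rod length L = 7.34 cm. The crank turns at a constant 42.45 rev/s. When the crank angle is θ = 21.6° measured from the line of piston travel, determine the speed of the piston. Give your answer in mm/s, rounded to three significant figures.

ω = 2π·42.5 = 266.7 rad/s
For an in-line slider-crank, x = r cosθ + √(L² − r² sin²θ), so v = −rω sinθ·[1 + r cosθ/√(L² − r² sin²θ)].
With r = 0.0164 m, L = 0.0734 m, θ = 21.6°: √(L² − r² sin²θ) = 0.073151 m.
v = −0.0164·266.7·0.36812·[1 + 0.0164·0.92978/0.073151] = -1.9459 m/s.
|v| = 1.9459 m/s = 1945.9 mm/s.

1950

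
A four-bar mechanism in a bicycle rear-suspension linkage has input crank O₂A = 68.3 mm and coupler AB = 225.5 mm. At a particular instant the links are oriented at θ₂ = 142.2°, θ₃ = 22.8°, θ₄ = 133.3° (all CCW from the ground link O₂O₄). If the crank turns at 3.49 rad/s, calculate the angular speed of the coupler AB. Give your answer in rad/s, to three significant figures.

ω₂ = 3.49 rad/s
Differentiating the loop-closure r₂e^{iθ₂}+r₃e^{iθ₃}=r₁+r₄e^{iθ₄} gives r₂ω₂e^{iθ₂}+r₃ω₃e^{iθ₃}=r₄ω₄e^{iθ₄}.
Eliminating the other unknown: ω₃ = r₂ω₂ sin(θ₄−θ₂) / [r₃ sin(θ₃−θ₄)].
Numerator sine = -0.15471; denominator sine = -0.93667.
Result = 0.0683·3.49·(-0.15471) / (0.2255·(-0.93667)) = +0.17459 rad/s; magnitude 0.17459 rad/s.

0.175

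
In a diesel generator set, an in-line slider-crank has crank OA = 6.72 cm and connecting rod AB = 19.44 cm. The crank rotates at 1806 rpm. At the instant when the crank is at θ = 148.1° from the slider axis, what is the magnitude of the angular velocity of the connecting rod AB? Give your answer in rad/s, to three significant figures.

56.5

ω = 189.1 rad/s (converted from 1806 rpm).
The rod makes angle φ with the slider axis where L sinφ = r sinθ; differentiating, L cosφ·φ̇ = r ω cosθ.
L cosφ = √(L² − r² sin²θ) = 0.19113 m.
|ω_rod| = r ω |cosθ| / √(L² − r² sin²θ) = 0.0672·189.1·0.84897/0.19113 = 56.452 rad/s.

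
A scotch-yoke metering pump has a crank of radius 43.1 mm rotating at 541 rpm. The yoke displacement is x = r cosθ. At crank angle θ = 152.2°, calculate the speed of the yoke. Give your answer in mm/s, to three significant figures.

1140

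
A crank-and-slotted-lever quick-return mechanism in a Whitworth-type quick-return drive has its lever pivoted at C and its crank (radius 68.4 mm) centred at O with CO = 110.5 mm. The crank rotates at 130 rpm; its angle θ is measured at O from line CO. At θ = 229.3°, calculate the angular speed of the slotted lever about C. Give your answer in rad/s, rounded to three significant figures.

ω = 13.61 rad/s (from 130 rpm).
Crank pin A relative to C: A = (d + r cosθ, r sinθ); lever angle φ = atan2(r sinθ, d + r cosθ).
Differentiating tanφ: φ̇ = rω(d cosθ + r)/(d² + r² + 2dr cosθ).
d² + r² + 2dr cosθ = |CA|² = 0.00703143 m²;  d cosθ + r = -0.0036569 m.
|ω_lever| = |0.0684·13.61·-0.0036569| / 0.00703143 = 0.48428 rad/s.

0.484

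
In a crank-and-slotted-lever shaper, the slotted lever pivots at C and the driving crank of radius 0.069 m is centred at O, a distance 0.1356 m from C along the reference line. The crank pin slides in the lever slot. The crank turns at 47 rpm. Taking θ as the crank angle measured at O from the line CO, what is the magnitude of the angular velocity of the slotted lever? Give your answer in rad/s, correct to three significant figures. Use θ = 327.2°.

1.60

ω = 4.922 rad/s (from 47 rpm).
Crank pin A relative to C: A = (d + r cosθ, r sinθ); lever angle φ = atan2(r sinθ, d + r cosθ).
Differentiating tanφ: φ̇ = rω(d cosθ + r)/(d² + r² + 2dr cosθ).
d² + r² + 2dr cosθ = |CA|² = 0.0388777 m²;  d cosθ + r = +0.18298 m.
|ω_lever| = |0.069·4.922·+0.18298| / 0.0388777 = 1.5984 rad/s.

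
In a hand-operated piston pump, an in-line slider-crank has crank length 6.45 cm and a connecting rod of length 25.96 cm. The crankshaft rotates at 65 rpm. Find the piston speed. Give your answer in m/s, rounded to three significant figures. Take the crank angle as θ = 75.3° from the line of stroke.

ω = 2π·65/60 = 6.807 rad/s
For an in-line slider-crank, x = r cosθ + √(L² − r² sin²θ), so v = −rω sinθ·[1 + r cosθ/√(L² − r² sin²θ)].
With r = 0.0645 m, L = 0.2596 m, θ = 75.3°: √(L² − r² sin²θ) = 0.25199 m.
v = −0.0645·6.807·0.96727·[1 + 0.0645·0.25376/0.25199] = -0.45225 m/s.
|v| = 0.45225 m/s.

0.452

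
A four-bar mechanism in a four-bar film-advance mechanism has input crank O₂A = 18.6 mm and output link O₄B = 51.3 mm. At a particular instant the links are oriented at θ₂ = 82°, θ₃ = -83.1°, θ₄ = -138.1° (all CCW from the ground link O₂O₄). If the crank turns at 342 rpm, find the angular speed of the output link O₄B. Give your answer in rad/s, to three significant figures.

4.08

ω₂ = 35.81 rad/s (from 342 rpm).
Differentiating the loop-closure r₂e^{iθ₂}+r₃e^{iθ₃}=r₁+r₄e^{iθ₄} gives r₂ω₂e^{iθ₂}+r₃ω₃e^{iθ₃}=r₄ω₄e^{iθ₄}.
Eliminating the other unknown: ω₄ = r₂ω₂ sin(θ₂−θ₃) / [r₄ sin(θ₄−θ₃)].
Numerator sine = +0.25713; denominator sine = -0.81915.
Result = 0.0186·35.81·(+0.25713) / (0.0513·(-0.81915)) = -4.0761 rad/s; magnitude 4.0761 rad/s.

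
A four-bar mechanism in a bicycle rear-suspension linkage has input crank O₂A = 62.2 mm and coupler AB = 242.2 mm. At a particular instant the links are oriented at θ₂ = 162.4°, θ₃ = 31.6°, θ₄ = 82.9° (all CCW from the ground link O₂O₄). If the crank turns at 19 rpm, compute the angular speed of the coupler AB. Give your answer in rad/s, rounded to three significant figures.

0.644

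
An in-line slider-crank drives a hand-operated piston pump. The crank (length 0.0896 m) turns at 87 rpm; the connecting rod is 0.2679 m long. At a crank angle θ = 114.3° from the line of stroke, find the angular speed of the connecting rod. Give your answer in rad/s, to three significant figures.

1.32

ω = 9.111 rad/s (converted from 87 rpm).
The rod makes angle φ with the slider axis where L sinφ = r sinθ; differentiating, L cosφ·φ̇ = r ω cosθ.
L cosφ = √(L² − r² sin²θ) = 0.25515 m.
|ω_rod| = r ω |cosθ| / √(L² − r² sin²θ) = 0.0896·9.111·0.41151/0.25515 = 1.3166 rad/s.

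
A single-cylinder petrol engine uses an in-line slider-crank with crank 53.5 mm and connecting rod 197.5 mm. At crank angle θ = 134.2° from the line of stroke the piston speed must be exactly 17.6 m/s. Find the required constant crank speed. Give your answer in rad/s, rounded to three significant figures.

568

For an in-line slider-crank, |v_piston| = rω|sinθ|·[1 + r cosθ/√(L² − r² sin²θ)].
With r = 0.0535 m, L = 0.1975 m, θ = 134.2°: the bracketed kinematic factor |dx/dθ| = 0.030971 m.
ω = v/|dx/dθ| = 17.6/0.030971 = 568.28 rad/s.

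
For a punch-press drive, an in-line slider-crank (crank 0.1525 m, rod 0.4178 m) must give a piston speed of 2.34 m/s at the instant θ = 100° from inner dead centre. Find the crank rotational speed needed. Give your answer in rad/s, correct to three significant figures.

16.7

For an in-line slider-crank, |v_piston| = rω|sinθ|·[1 + r cosθ/√(L² − r² sin²θ)].
With r = 0.1525 m, L = 0.4178 m, θ = 100°: the bracketed kinematic factor |dx/dθ| = 0.13998 m.
ω = v/|dx/dθ| = 2.34/0.13998 = 16.716 rad/s.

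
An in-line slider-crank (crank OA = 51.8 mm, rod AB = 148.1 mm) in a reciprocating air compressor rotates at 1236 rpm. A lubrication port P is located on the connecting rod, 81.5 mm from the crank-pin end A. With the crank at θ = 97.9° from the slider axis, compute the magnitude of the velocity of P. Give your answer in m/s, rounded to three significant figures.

6.47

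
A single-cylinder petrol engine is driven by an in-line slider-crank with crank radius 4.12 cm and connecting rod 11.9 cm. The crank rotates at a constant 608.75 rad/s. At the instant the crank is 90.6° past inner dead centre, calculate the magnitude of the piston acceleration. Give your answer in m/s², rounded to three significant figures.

ω = 608.8 rad/s
x(θ) = r cosθ + √(L² − r² sin²θ); with ω constant, a = ω²·d²x/dθ².
d²x/dθ² = −r cosθ − r²(cos2θ)/√u − r⁴ sin²2θ/(4u^{3/2}),  u = L² − r² sin²θ = 0.0124637 m².
Substituting r = 0.0412 m, L = 0.119 m, θ = 90.6°: d²x/dθ² = +0.015632 m.
a = ω²·d²x/dθ² = (608.8)²·(+0.015632) = +5793 m/s²;  |a| = 5793 m/s².

5790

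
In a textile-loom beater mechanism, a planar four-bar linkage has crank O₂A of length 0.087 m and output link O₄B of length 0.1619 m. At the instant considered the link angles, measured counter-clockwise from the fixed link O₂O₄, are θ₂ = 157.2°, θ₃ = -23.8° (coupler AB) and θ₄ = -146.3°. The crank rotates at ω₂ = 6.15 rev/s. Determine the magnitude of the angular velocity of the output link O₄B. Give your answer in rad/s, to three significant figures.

0.430

ω₂ = 38.64 rad/s (from 6.15 rev/s).
Differentiating the loop-closure r₂e^{iθ₂}+r₃e^{iθ₃}=r₁+r₄e^{iθ₄} gives r₂ω₂e^{iθ₂}+r₃ω₃e^{iθ₃}=r₄ω₄e^{iθ₄}.
Eliminating the other unknown: ω₄ = r₂ω₂ sin(θ₂−θ₃) / [r₄ sin(θ₄−θ₃)].
Numerator sine = -0.01745; denominator sine = -0.84339.
Result = 0.087·38.64·(-0.01745) / (0.1619·(-0.84339)) = +0.42969 rad/s; magnitude 0.42969 rad/s.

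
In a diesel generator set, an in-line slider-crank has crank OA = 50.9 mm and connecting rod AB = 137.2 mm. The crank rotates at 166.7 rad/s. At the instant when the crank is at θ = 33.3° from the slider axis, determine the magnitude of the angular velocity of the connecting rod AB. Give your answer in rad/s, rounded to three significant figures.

52.8

ω = 166.7 rad/s
The rod makes angle φ with the slider axis where L sinφ = r sinθ; differentiating, L cosφ·φ̇ = r ω cosθ.
L cosφ = √(L² − r² sin²θ) = 0.13432 m.
|ω_rod| = r ω |cosθ| / √(L² − r² sin²θ) = 0.0509·166.7·0.83581/0.13432 = 52.797 rad/s.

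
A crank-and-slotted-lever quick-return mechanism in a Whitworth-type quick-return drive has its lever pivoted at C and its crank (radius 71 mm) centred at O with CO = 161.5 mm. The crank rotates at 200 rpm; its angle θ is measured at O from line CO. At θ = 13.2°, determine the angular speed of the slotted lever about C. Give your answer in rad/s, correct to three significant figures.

6.35

ω = 20.94 rad/s (from 200 rpm).
Crank pin A relative to C: A = (d + r cosθ, r sinθ); lever angle φ = atan2(r sinθ, d + r cosθ).
Differentiating tanφ: φ̇ = rω(d cosθ + r)/(d² + r² + 2dr cosθ).
d² + r² + 2dr cosθ = |CA|² = 0.0534503 m²;  d cosθ + r = +0.22823 m.
|ω_lever| = |0.071·20.94·+0.22823| / 0.0534503 = 6.3496 rad/s.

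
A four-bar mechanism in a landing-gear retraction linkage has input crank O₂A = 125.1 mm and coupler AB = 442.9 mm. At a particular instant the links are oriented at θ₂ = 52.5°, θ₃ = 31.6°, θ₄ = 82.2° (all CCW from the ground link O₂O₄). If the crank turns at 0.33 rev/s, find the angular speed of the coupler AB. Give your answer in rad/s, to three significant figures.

0.376

ω₂ = 2.073 rad/s (from 0.33 rev/s).
Differentiating the loop-closure r₂e^{iθ₂}+r₃e^{iθ₃}=r₁+r₄e^{iθ₄} gives r₂ω₂e^{iθ₂}+r₃ω₃e^{iθ₃}=r₄ω₄e^{iθ₄}.
Eliminating the other unknown: ω₃ = r₂ω₂ sin(θ₄−θ₂) / [r₃ sin(θ₃−θ₄)].
Numerator sine = +0.49546; denominator sine = -0.77273.
Result = 0.1251·2.073·(+0.49546) / (0.4429·(-0.77273)) = -0.37551 rad/s; magnitude 0.37551 rad/s.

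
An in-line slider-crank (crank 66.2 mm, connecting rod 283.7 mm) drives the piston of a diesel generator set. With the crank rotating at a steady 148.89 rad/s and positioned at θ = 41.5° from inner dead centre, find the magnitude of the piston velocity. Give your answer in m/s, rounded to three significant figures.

ω = 148.9 rad/s
For an in-line slider-crank, x = r cosθ + √(L² − r² sin²θ), so v = −rω sinθ·[1 + r cosθ/√(L² − r² sin²θ)].
With r = 0.0662 m, L = 0.2837 m, θ = 41.5°: √(L² − r² sin²θ) = 0.28029 m.
v = −0.0662·148.9·0.66262·[1 + 0.0662·0.74896/0.28029] = -7.6864 m/s.
|v| = 7.6864 m/s.

7.69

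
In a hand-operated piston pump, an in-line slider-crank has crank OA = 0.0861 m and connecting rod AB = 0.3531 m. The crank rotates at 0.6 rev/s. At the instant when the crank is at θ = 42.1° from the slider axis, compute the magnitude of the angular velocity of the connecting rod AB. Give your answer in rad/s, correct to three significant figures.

ω = 3.77 rad/s (converted from 0.6 rev/s).
The rod makes angle φ with the slider axis where L sinφ = r sinθ; differentiating, L cosφ·φ̇ = r ω cosθ.
L cosφ = √(L² − r² sin²θ) = 0.34835 m.
|ω_rod| = r ω |cosθ| / √(L² − r² sin²θ) = 0.0861·3.77·0.74198/0.34835 = 0.69137 rad/s.

0.691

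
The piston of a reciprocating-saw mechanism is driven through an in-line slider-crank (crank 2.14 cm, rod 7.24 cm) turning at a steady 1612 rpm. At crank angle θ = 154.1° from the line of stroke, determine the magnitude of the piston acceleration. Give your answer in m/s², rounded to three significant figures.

ω = 2π·1612/60 = 168.8 rad/s
x(θ) = r cosθ + √(L² − r² sin²θ); with ω constant, a = ω²·d²x/dθ².
d²x/dθ² = −r cosθ − r²(cos2θ)/√u − r⁴ sin²2θ/(4u^{3/2}),  u = L² − r² sin²θ = 0.00515438 m².
Substituting r = 0.0214 m, L = 0.0724 m, θ = 154.1°: d²x/dθ² = +0.015218 m.
a = ω²·d²x/dθ² = (168.8)²·(+0.015218) = +433.66 m/s²;  |a| = 433.66 m/s².

434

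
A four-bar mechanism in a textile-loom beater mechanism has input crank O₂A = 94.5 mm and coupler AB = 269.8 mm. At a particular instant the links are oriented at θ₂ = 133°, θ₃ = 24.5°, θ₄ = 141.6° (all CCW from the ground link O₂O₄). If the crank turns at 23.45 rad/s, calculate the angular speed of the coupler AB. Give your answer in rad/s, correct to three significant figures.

ω₂ = 23.45 rad/s
Differentiating the loop-closure r₂e^{iθ₂}+r₃e^{iθ₃}=r₁+r₄e^{iθ₄} gives r₂ω₂e^{iθ₂}+r₃ω₃e^{iθ₃}=r₄ω₄e^{iθ₄}.
Eliminating the other unknown: ω₃ = r₂ω₂ sin(θ₄−θ₂) / [r₃ sin(θ₃−θ₄)].
Numerator sine = +0.14954; denominator sine = -0.89021.
Result = 0.0945·23.45·(+0.14954) / (0.2698·(-0.89021)) = -1.3797 rad/s; magnitude 1.3797 rad/s.

1.38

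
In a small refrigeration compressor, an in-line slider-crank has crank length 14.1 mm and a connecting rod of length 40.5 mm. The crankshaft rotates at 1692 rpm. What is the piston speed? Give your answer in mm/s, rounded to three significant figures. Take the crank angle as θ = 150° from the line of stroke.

867

ω = 2π·1692/60 = 177.2 rad/s
For an in-line slider-crank, x = r cosθ + √(L² − r² sin²θ), so v = −rω sinθ·[1 + r cosθ/√(L² − r² sin²θ)].
With r = 0.0141 m, L = 0.0405 m, θ = 150°: √(L² − r² sin²θ) = 0.039882 m.
v = −0.0141·177.2·0.50000·[1 + 0.0141·-0.86603/0.039882] = -0.86669 m/s.
|v| = 0.86669 m/s = 866.69 mm/s.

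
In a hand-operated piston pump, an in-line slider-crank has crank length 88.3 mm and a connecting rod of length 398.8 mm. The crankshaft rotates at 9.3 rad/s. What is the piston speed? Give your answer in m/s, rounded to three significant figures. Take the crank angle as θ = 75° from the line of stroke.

ω = 9.3 rad/s
For an in-line slider-crank, x = r cosθ + √(L² − r² sin²θ), so v = −rω sinθ·[1 + r cosθ/√(L² − r² sin²θ)].
With r = 0.0883 m, L = 0.3988 m, θ = 75°: √(L² − r² sin²θ) = 0.38957 m.
v = −0.0883·9.3·0.96593·[1 + 0.0883·0.25882/0.38957] = -0.83974 m/s.
|v| = 0.83974 m/s.

0.840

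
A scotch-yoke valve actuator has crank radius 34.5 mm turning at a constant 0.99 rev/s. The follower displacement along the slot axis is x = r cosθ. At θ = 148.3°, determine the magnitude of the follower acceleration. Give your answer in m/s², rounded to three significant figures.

1.14

ω = 6.22 rad/s (from 0.99 rev/s).
x = r cosθ ⇒ ẍ = −rω² cosθ (ω constant).
|a| = rω²|cosθ| = 0.0345·(6.22)²·|cos 148.3°| = 1.1357 m/s².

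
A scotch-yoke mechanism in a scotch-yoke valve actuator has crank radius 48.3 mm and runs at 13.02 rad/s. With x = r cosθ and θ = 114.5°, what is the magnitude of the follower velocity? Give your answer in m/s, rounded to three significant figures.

ω = 13.02 rad/s
x = r cosθ ⇒ ẋ = −rω sinθ.
|v| = rω|sinθ| = 0.0483·13.02·|sin 114.5°| = 0.57224 m/s.

0.572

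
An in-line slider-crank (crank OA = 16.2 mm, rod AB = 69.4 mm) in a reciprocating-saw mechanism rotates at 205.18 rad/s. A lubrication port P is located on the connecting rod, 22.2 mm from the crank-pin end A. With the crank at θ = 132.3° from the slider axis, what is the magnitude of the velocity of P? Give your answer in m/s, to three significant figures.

2.79

ω = 205.2 rad/s.  Crank-pin speed |V_A| = rω = 3.3239 m/s, perpendicular to OA.
Rod angle: sinφ = −(r/L) sinθ ⇒ φ = -9.942°; ω_rod = −rω cosθ/√(L²−r²sin²θ) = +32.725 rad/s.
V_P = V_A + ω_rod × AP, with AP = 0.0222 m along the rod.
Components: V_Px = −rω sinθ − a·ω_rod·sinφ = -2.333 m/s;  V_Py = rω cosθ + a·ω_rod·cosφ = -1.5214 m/s.
|V_P| = √(V_Px² + V_Py²) = 2.7853 m/s.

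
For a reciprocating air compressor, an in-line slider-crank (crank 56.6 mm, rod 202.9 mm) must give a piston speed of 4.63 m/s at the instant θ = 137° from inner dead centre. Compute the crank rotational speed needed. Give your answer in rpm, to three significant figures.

1450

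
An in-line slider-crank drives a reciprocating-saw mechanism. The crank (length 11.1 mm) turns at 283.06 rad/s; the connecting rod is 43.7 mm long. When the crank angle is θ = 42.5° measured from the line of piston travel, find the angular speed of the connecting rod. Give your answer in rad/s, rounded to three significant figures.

53.8

ω = 283.1 rad/s
The rod makes angle φ with the slider axis where L sinφ = r sinθ; differentiating, L cosφ·φ̇ = r ω cosθ.
L cosφ = √(L² − r² sin²θ) = 0.043052 m.
|ω_rod| = r ω |cosθ| / √(L² − r² sin²θ) = 0.0111·283.1·0.73728/0.043052 = 53.807 rad/s.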